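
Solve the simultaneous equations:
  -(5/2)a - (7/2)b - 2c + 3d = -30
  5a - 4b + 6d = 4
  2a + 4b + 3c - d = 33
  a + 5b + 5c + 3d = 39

infinitely many solutions

Row-reduce:
R1 ← R1 / (-5/2).
R2 ← R2 − 5·R1.
R3 ← R3 − 2·R1.
R4 ← R4 − 1·R1.
R2 ← R2 / (-11).
R1 ← R1 − 7/5·R2.
R3 ← R3 − 6/5·R2.
R4 ← R4 − 18/5·R2.
R3 ← R3 / (53/55).
R1 ← R1 − 16/55·R3.
R2 ← R2 − 4/11·R3.
R4 ← R4 − 159/55·R3.
Rank is 3 with 4 unknowns, leaving d free.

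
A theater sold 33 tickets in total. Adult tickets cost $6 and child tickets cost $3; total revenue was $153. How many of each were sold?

Let a = adult tickets, c = child tickets.
  a + c = 33
  6a + 3c = 153
From equation 1: a = 33 − c.
Substitute into equation 2 and solve: c = 15.
Then a = 18.

adult tickets: 18, child tickets: 15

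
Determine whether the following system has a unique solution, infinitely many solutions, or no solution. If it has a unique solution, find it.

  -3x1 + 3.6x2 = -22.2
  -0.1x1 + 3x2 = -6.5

Row-reduce the augmented matrix:
R1 ← R1 / (-3).
R2 ← R2 + 1/10·R1.
R2 ← R2 / (72/25).
R1 ← R1 + 6/5·R2.
Reading off the reduced rows gives x1 = 5, x2 = -2.

x1 = 5, x2 = -2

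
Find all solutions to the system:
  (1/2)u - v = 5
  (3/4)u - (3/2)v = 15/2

Row-reduce:
R1 ← R1 / (1/2).
R2 ← R2 − 3/4·R1.
Rank is 1 with 2 unknowns, leaving v free.

infinitely many solutions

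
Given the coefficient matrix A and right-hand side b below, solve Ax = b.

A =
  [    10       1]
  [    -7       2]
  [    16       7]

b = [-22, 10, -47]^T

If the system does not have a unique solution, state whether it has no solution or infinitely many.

Row-reduce:
R1 ← R1 / (10).
R2 ← R2 + 7·R1.
R3 ← R3 − 16·R1.
R2 ← R2 / (27/10).
R1 ← R1 − 1/10·R2.
R3 ← R3 − 27/5·R2.
Row 3 reduces to 0 = -1, a contradiction. The system is inconsistent.

no solution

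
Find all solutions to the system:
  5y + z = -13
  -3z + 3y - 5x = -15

infinitely many solutions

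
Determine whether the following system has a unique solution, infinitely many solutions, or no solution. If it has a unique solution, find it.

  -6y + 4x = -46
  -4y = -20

x = -4, y = 5

Row-reduce the augmented matrix:
R1 ← R1 / (4).
R2 ← R2 / (-4).
R1 ← R1 + 3/2·R2.
Reading off the reduced rows gives x = -4, y = 5.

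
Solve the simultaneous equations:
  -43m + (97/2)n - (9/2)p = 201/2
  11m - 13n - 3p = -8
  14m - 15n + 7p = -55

no solution

Row-reduce:
R1 ← R1 / (-43).
R2 ← R2 − 11·R1.
R3 ← R3 − 14·R1.
R2 ← R2 / (-51/86).
R1 ← R1 + 97/86·R2.
R3 ← R3 − 34/43·R2.
Row 3 reduces to 0 = 4/3, a contradiction. The system is inconsistent.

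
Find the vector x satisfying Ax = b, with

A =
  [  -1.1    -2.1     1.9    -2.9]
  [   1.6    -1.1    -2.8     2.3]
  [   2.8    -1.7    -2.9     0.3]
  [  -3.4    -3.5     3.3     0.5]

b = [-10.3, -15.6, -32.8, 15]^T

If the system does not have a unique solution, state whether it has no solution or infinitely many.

x_1 = -3, x_2 = 5, x_3 = 6, x_4 = 5

Row-reduce the augmented matrix:
R1 ← R1 / (-11/10).
R2 ← R2 − 8/5·R1.
R3 ← R3 − 14/5·R1.
R4 ← R4 + 17/5·R1.
R2 ← R2 / (-457/110).
R1 ← R1 − 21/11·R2.
R3 ← R3 + 155/22·R2.
R4 ← R4 − 329/110·R2.
R3 ← R3 / (9131/4570).
R1 ← R1 + 797/457·R3.
R2 ← R2 − 4/457·R3.
R4 ← R4 + 11877/4570·R3.
R4 ← R4 / (141638/45655).
R1 ← R1 + 14492/9131·R4.
R2 ← R2 − 4369/9131·R4.
R3 ← R3 + 17498/9131·R4.
Reading off the reduced rows gives x_1 = -3, x_2 = 5, x_3 = 6, x_4 = 5.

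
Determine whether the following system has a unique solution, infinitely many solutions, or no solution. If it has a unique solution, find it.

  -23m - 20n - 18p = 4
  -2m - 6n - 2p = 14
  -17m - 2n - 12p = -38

infinitely many solutions

Row-reduce:
R1 ← R1 / (-23).
R2 ← R2 + 2·R1.
R3 ← R3 + 17·R1.
R2 ← R2 / (-98/23).
R1 ← R1 − 20/23·R2.
R3 ← R3 − 294/23·R2.
Rank is 2 with 3 unknowns, leaving p free.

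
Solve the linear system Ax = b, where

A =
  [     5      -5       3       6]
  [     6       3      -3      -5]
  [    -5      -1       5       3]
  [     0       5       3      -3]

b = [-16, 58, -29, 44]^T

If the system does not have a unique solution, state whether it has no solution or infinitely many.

Row-reduce the augmented matrix:
R1 ← R1 / (5).
R2 ← R2 − 6·R1.
R3 ← R3 + 5·R1.
R2 ← R2 / (9).
R1 ← R1 + 1·R2.
R3 ← R3 + 6·R2.
R4 ← R4 − 5·R2.
R3 ← R3 / (18/5).
R1 ← R1 + 2/15·R3.
R2 ← R2 + 11/15·R3.
R4 ← R4 − 20/3·R3.
R4 ← R4 / (176/81).
R1 ← R1 + 10/81·R4.
R2 ← R2 + 191/162·R4.
R3 ← R3 − 13/54·R4.
Reading off the reduced rows gives x_1 = 5, x_2 = 4, x_3 = 3, x_4 = -5.

x_1 = 5, x_2 = 4, x_3 = 3, x_4 = -5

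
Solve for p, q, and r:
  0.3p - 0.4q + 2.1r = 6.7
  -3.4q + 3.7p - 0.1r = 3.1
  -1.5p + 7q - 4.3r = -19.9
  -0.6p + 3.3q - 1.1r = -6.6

Row-reduce the augmented matrix:
R1 ← R1 / (3/10).
R2 ← R2 − 37/10·R1.
R3 ← R3 + 3/2·R1.
R4 ← R4 + 3/5·R1.
R2 ← R2 / (23/15).
R1 ← R1 + 4/3·R2.
R3 ← R3 − 5·R2.
R4 ← R4 − 5/2·R2.
R3 ← R3 / (10463/115).
R1 ← R1 + 359/23·R3.
R2 ← R2 + 390/23·R3.
R4 ← R4 − 10463/230·R3.
R4 reduces to 0 = 0, so the extra equation is consistent.
Reading off the reduced rows gives p = 0, q = -1, r = 3.

p = 0, q = -1, r = 3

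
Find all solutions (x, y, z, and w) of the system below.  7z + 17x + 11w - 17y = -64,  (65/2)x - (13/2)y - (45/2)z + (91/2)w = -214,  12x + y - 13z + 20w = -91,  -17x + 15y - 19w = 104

Row-reduce:
R1 ← R1 / (17).
R2 ← R2 − 65/2·R1.
R3 ← R3 − 12·R1.
R4 ← R4 + 17·R1.
R2 ← R2 / (26).
R1 ← R1 + 1·R2.
R3 ← R3 − 13·R2.
R4 ← R4 + 2·R2.
Swap R3 and R4.
R3 ← R3 / (937/221).
R1 ← R1 + 214/221·R3.
R2 ← R2 + 305/221·R3.
Rank is 3 with 4 unknowns, leaving w free.

infinitely many solutions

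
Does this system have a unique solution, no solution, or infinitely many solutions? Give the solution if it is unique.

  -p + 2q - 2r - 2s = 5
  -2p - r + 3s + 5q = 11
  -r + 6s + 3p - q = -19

infinitely many solutions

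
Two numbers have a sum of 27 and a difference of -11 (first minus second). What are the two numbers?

first number: 8, second number: 19

Let x = first number, y = second number.
  x + y = 27
  -y + x = -11
Row-reduce the augmented matrix:
R2 ← R2 − 1·R1.
R2 ← R2 / (-2).
R1 ← R1 − 1·R2.
Reading off the reduced rows gives x = 8, y = 19.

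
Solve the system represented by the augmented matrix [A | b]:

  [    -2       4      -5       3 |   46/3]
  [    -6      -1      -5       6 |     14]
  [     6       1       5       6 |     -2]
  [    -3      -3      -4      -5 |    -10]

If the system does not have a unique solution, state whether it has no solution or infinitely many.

x_1 = -8/3, x_2 = 3, x_3 = 1, x_4 = 1

Row-reduce the augmented matrix:
R1 ← R1 / (-2).
R2 ← R2 + 6·R1.
R3 ← R3 − 6·R1.
R4 ← R4 + 3·R1.
R2 ← R2 / (-13).
R1 ← R1 + 2·R2.
R3 ← R3 − 13·R2.
R4 ← R4 + 9·R2.
Swap R3 and R4.
R3 ← R3 / (-89/26).
R1 ← R1 − 25/26·R3.
R2 ← R2 + 10/13·R3.
R4 ← R4 / (12).
R1 ← R1 + 278/89·R4.
R2 ← R2 − 169/89·R4.
R3 ← R3 − 193/89·R4.
Reading off the reduced rows gives x_1 = -8/3, x_2 = 3, x_3 = 1, x_4 = 1.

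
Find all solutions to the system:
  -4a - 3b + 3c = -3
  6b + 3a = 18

infinitely many solutions

Row-reduce:
R1 ← R1 / (-4).
R2 ← R2 − 3·R1.
R2 ← R2 / (15/4).
R1 ← R1 − 3/4·R2.
Rank is 2 with 3 unknowns, leaving c free.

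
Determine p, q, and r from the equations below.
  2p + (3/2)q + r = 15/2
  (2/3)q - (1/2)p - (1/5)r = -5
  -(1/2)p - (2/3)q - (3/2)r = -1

p = 6, q = -3, r = 0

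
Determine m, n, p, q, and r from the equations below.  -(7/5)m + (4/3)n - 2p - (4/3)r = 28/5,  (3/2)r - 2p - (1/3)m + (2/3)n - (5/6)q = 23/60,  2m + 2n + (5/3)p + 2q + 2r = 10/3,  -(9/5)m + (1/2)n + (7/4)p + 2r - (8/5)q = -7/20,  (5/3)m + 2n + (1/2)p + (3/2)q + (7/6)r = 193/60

m = -2, n = 3/2, p = -2/5, q = 5/2, r = 0

Row-reduce the augmented matrix:
R1 ← R1 / (-7/5).
R2 ← R2 + 1/3·R1.
R3 ← R3 − 2·R1.
R4 ← R4 + 9/5·R1.
R5 ← R5 − 5/3·R1.
R2 ← R2 / (22/63).
R1 ← R1 + 20/21·R2.
R3 ← R3 − 82/21·R2.
R4 ← R4 + 17/14·R2.
R5 ← R5 − 226/63·R2.
R3 ← R3 / (523/33).
R1 ← R1 + 30/11·R3.
R2 ← R2 + 48/11·R3.
R4 ← R4 + 43/44·R3.
R5 ← R5 − 303/22·R3.
R4 ← R4 / (-19873/5230).
R1 ← R1 + 170/523·R4.
R2 ← R2 − 1527/2092·R4.
R3 ← R3 − 747/1046·R4.
R5 ← R5 − 1411/6276·R4.
R5 ← R5 / (-995/1002).
R1 ← R1 − 280/167·R5.
R2 ← R2 − 7513/5678·R5.
R3 ← R3 − 1065/2839·R5.
R4 ← R4 + 6565/2839·R5.
Reading off the reduced rows gives m = -2, n = 3/2, p = -2/5, q = 5/2, r = 0.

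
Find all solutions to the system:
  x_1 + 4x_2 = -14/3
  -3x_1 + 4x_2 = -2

x_1 = -2/3, x_2 = -1

From equation 1: x_1 = -14/3 − 4·x_2.
Substitute into equation 2 and solve: x_2 = -1.
Then x_1 = -2/3.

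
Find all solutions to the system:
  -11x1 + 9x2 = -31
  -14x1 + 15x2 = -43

x1 = 2, x2 = -1

Row-reduce the augmented matrix:
R1 ← R1 / (-11).
R2 ← R2 + 14·R1.
R2 ← R2 / (39/11).
R1 ← R1 + 9/11·R2.
Reading off the reduced rows gives x1 = 2, x2 = -1.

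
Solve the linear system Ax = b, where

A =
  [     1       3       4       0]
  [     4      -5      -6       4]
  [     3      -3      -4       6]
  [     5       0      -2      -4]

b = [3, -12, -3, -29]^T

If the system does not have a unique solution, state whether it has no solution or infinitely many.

Row-reduce the augmented matrix:
R2 ← R2 − 4·R1.
R3 ← R3 − 3·R1.
R4 ← R4 − 5·R1.
R2 ← R2 / (-17).
R1 ← R1 − 3·R2.
R3 ← R3 + 12·R2.
R4 ← R4 + 15·R2.
R3 ← R3 / (-8/17).
R1 ← R1 − 2/17·R3.
R2 ← R2 − 22/17·R3.
R4 ← R4 + 44/17·R3.
R4 ← R4 / (-25).
R1 ← R1 − 3/2·R4.
R2 ← R2 − 17/2·R4.
R3 ← R3 + 27/4·R4.
Reading off the reduced rows gives x_1 = -3, x_2 = -2, x_3 = 3, x_4 = 2.

x_1 = -3, x_2 = -2, x_3 = 3, x_4 = 2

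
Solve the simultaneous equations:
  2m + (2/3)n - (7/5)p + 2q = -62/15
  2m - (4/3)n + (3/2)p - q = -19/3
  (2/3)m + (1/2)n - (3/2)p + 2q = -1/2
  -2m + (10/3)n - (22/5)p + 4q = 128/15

infinitely many solutions

Row-reduce:
R1 ← R1 / (2).
R2 ← R2 − 2·R1.
R3 ← R3 − 2/3·R1.
R4 ← R4 + 2·R1.
R2 ← R2 / (-2).
R1 ← R1 − 1/3·R2.
R3 ← R3 − 5/18·R2.
R4 ← R4 − 4·R2.
R3 ← R3 / (-227/360).
R1 ← R1 + 13/60·R3.
R2 ← R2 + 29/20·R3.
Rank is 3 with 4 unknowns, leaving q free.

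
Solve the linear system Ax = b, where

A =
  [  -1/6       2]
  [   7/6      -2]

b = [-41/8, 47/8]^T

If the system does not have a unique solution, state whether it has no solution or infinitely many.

x_1 = 3/4, x_2 = -5/2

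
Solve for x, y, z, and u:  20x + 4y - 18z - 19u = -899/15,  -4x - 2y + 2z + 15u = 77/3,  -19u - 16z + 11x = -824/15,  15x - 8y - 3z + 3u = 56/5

Row-reduce the augmented matrix:
R1 ← R1 / (20).
R2 ← R2 + 4·R1.
R3 ← R3 − 11·R1.
R4 ← R4 − 15·R1.
R2 ← R2 / (-6/5).
R1 ← R1 − 1/5·R2.
R3 ← R3 + 11/5·R2.
R4 ← R4 + 11·R2.
R3 ← R3 / (-19/6).
R1 ← R1 + 7/6·R3.
R2 ← R2 − 4/3·R3.
R4 ← R4 − 151/6·R3.
R4 ← R4 / (-12029/38).
R1 ← R1 − 221/19·R4.
R2 ← R2 + 410/19·R4.
R3 ← R3 − 349/38·R4.
Reading off the reduced rows gives x = 1/3, y = -1, z = 2, u = 7/5.

x = 1/3, y = -1, z = 2, u = 7/5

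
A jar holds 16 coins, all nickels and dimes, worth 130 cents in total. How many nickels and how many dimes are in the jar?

Let n = nickels, d = dimes.
  n + d = 16
  5n + 10d = 130
From equation 1: n = 16 − d.
Substitute into equation 2 and solve: d = 10.
Then n = 6.

nickels: 6, dimes: 10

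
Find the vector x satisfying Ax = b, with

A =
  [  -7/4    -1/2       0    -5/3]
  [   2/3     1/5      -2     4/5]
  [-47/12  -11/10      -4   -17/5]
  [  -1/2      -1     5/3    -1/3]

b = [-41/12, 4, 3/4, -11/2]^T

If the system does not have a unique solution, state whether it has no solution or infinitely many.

Row-reduce:
R1 ← R1 / (-7/4).
R2 ← R2 − 2/3·R1.
R3 ← R3 + 47/12·R1.
R4 ← R4 + 1/2·R1.
R2 ← R2 / (1/105).
R1 ← R1 − 2/7·R2.
R3 ← R3 − 2/105·R2.
R4 ← R4 + 6/7·R2.
Swap R3 and R4.
R3 ← R3 / (-535/3).
R1 ← R1 − 60·R3.
R2 ← R2 + 210·R3.
Row 4 reduces to 0 = 3, a contradiction. The system is inconsistent.

no solution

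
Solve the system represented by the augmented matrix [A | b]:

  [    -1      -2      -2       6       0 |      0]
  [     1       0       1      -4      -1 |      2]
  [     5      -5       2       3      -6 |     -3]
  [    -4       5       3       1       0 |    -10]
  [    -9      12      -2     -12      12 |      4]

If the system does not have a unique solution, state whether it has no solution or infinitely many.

Row-reduce:
R1 ← R1 / (-1).
R2 ← R2 − 1·R1.
R3 ← R3 − 5·R1.
R4 ← R4 + 4·R1.
R5 ← R5 + 9·R1.
R2 ← R2 / (-2).
R1 ← R1 − 2·R2.
R3 ← R3 + 15·R2.
R4 ← R4 − 13·R2.
R5 ← R5 − 30·R2.
R3 ← R3 / (-1/2).
R1 ← R1 − 1·R3.
R2 ← R2 − 1/2·R3.
R4 ← R4 − 9/2·R3.
R5 ← R5 − 1·R3.
R4 ← R4 / (152).
R1 ← R1 − 32·R4.
R2 ← R2 − 17·R4.
R3 ← R3 + 36·R4.
Row 5 reduces to 0 = -2, a contradiction. The system is inconsistent.

no solution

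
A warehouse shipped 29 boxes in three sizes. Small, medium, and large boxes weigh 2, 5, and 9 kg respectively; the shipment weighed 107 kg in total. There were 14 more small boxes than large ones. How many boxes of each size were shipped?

small boxes: 18, medium boxes: 7, large boxes: 4

Let s = small boxes, m = medium boxes, l = large boxes.
  m + l + s = 29
  2s + 5m + 9l = 107
  s - l = 14
Row-reduce the augmented matrix:
R2 ← R2 − 2·R1.
R3 ← R3 − 1·R1.
R2 ← R2 / (3).
R1 ← R1 − 1·R2.
R3 ← R3 + 1·R2.
R3 ← R3 / (1/3).
R1 ← R1 + 4/3·R3.
R2 ← R2 − 7/3·R3.
Reading off the reduced rows gives s = 18, m = 7, l = 4.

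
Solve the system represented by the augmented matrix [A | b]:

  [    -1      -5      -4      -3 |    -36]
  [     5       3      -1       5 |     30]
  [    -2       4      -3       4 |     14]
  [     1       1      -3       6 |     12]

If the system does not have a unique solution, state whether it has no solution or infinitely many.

x_1 = 2, x_2 = 4, x_3 = 2, x_4 = 2

Row-reduce the augmented matrix:
R1 ← R1 / (-1).
R2 ← R2 − 5·R1.
R3 ← R3 + 2·R1.
R4 ← R4 − 1·R1.
R2 ← R2 / (-22).
R1 ← R1 − 5·R2.
R3 ← R3 − 14·R2.
R4 ← R4 + 4·R2.
R3 ← R3 / (-92/11).
R1 ← R1 + 17/22·R3.
R2 ← R2 − 21/22·R3.
R4 ← R4 + 35/11·R3.
R4 ← R4 / (79/23).
R1 ← R1 − 9/23·R4.
R2 ← R2 − 20/23·R4.
R3 ← R3 + 10/23·R4.
Reading off the reduced rows gives x_1 = 2, x_2 = 4, x_3 = 2, x_4 = 2.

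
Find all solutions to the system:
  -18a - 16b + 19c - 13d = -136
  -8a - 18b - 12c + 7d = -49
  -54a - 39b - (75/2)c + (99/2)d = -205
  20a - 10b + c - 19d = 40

Row-reduce:
R1 ← R1 / (-18).
R2 ← R2 + 8·R1.
R3 ← R3 + 54·R1.
R4 ← R4 − 20·R1.
R2 ← R2 / (-98/9).
R1 ← R1 − 8/9·R2.
R3 ← R3 − 9·R2.
R4 ← R4 + 250/9·R2.
R3 ← R3 / (-10917/98).
R1 ← R1 + 267/98·R3.
R2 ← R2 − 92/49·R3.
R4 ← R4 − 3639/49·R3.
Row 4 reduces to 0 = 4/3, a contradiction. The system is inconsistent.

no solution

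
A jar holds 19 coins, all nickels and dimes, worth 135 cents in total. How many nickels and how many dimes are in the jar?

Let n = nickels, d = dimes.
  n + d = 19
  10d + 5n = 135
From equation 1: n = 19 − d.
Substitute into equation 2 and solve: d = 8.
Then n = 11.

nickels: 11, dimes: 8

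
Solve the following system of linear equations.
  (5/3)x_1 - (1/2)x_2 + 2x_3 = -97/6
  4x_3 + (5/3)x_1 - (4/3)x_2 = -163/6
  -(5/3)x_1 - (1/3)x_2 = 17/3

Row-reduce:
R1 ← R1 / (5/3).
R2 ← R2 − 5/3·R1.
R3 ← R3 + 5/3·R1.
R2 ← R2 / (-5/6).
R1 ← R1 + 3/10·R2.
R3 ← R3 + 5/6·R2.
Row 3 reduces to 0 = 1/2, a contradiction. The system is inconsistent.

no solution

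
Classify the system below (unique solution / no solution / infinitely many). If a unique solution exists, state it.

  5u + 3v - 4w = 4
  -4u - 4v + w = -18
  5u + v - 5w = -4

u = 5, v = 1, w = 6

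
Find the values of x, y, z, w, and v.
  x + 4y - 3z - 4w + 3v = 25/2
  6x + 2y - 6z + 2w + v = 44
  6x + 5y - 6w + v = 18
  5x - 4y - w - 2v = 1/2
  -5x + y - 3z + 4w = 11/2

x = 3, y = 3, z = -5/2, w = 5/2, v = 0

Row-reduce the augmented matrix:
R2 ← R2 − 6·R1.
R3 ← R3 − 6·R1.
R4 ← R4 − 5·R1.
R5 ← R5 + 5·R1.
R2 ← R2 / (-22).
R1 ← R1 − 4·R2.
R3 ← R3 + 19·R2.
R4 ← R4 + 24·R2.
R5 ← R5 − 21·R2.
R3 ← R3 / (84/11).
R1 ← R1 + 9/11·R3.
R2 ← R2 + 6/11·R3.
R4 ← R4 − 21/11·R3.
R5 ← R5 + 72/11·R3.
R4 ← R4 / (-33/4).
R1 ← R1 − 1/4·R4.
R2 ← R2 + 3/2·R4.
R3 ← R3 + 7/12·R4.
R5 ← R5 − 5·R4.
R5 ← R5 / (-445/231).
R1 ← R1 + 127/462·R5.
R2 ← R2 − 17/77·R5.
R3 ← R3 + 629/1386·R5.
R4 ← R4 + 17/66·R5.
Reading off the reduced rows gives x = 3, y = 3, z = -5/2, w = 5/2, v = 0.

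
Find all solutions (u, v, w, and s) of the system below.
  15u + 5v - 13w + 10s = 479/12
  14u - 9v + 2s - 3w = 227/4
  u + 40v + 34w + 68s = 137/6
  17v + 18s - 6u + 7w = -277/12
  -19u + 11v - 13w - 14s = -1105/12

Row-reduce the augmented matrix:
R1 ← R1 / (15).
R2 ← R2 − 14·R1.
R3 ← R3 − 1·R1.
R4 ← R4 + 6·R1.
R5 ← R5 + 19·R1.
R2 ← R2 / (-41/3).
R1 ← R1 − 1/3·R2.
R3 ← R3 − 119/3·R2.
R4 ← R4 − 19·R2.
R5 ← R5 − 52/3·R2.
R3 ← R3 / (12582/205).
R1 ← R1 + 132/205·R3.
R2 ← R2 + 137/205·R3.
R4 ← R4 − 2972/205·R3.
R5 ← R5 + 3666/205·R3.
R4 ← R4 / (5836/6291).
R1 ← R1 − 2036/2097·R4.
R2 ← R2 − 6530/6291·R4.
R3 ← R3 − 4720/6291·R4.
R5 ← R5 − 5836/2097·R4.
R5 reduces to 0 = 0, so the extra equation is consistent.
Reading off the reduced rows gives u = 2, v = -8/3, w = -1/4, s = 2.

u = 2, v = -8/3, w = -1/4, s = 2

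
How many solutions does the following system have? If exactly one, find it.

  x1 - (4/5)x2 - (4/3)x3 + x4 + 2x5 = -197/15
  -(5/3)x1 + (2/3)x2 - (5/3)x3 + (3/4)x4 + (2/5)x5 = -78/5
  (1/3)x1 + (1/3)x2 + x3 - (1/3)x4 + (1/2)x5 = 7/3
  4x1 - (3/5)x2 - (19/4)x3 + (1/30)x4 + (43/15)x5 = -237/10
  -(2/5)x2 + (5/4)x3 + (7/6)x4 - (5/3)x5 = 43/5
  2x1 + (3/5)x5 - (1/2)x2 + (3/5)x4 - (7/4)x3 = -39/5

no solution

Row-reduce:
R2 ← R2 + 5/3·R1.
R3 ← R3 − 1/3·R1.
R4 ← R4 − 4·R1.
R6 ← R6 − 2·R1.
R2 ← R2 / (-2/3).
R1 ← R1 + 4/5·R2.
R3 ← R3 − 3/5·R2.
R4 ← R4 − 13/5·R2.
R5 ← R5 + 2/5·R2.
R6 ← R6 − 11/10·R2.
R3 ← R3 / (-37/18).
R1 ← R1 − 10/3·R3.
R2 ← R2 − 35/6·R3.
R4 ← R4 + 175/12·R3.
R5 ← R5 − 43/12·R3.
R6 ← R6 + 11/2·R3.
R4 ← R4 / (-9311/1776).
R1 ← R1 − 101/185·R4.
R2 ← R2 − 97/148·R4.
R3 ← R3 + 543/740·R4.
R5 ← R5 − 20833/8880·R4.
R6 ← R6 + 4287/2960·R4.
R5 ← R5 / (-9915441/2327750).
R1 ← R1 − 1537252/1163875·R5.
R2 ← R2 − 841897/465550·R5.
R3 ← R3 − 346866/1163875·R5.
R4 ← R4 − 587356/232775·R5.
R6 ← R6 + 9915441/4655500·R5.
Row 6 reduces to 0 = -1/4, a contradiction. The system is inconsistent.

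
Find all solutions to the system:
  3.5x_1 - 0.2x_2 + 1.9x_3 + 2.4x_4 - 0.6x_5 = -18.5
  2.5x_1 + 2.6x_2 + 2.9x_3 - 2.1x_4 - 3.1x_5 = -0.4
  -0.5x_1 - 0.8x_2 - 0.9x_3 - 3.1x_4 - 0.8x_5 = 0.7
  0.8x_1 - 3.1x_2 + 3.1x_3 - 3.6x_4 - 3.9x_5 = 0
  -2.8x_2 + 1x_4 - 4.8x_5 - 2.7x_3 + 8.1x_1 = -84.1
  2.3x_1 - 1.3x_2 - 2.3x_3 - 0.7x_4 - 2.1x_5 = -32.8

x_1 = -6, x_2 = 2, x_3 = 5, x_4 = -2, x_5 = 3

Row-reduce the augmented matrix:
R1 ← R1 / (7/2).
R2 ← R2 − 5/2·R1.
R3 ← R3 + 1/2·R1.
R4 ← R4 − 4/5·R1.
R5 ← R5 − 81/10·R1.
R6 ← R6 − 23/10·R1.
R2 ← R2 / (96/35).
R1 ← R1 + 2/35·R2.
R3 ← R3 + 29/35·R2.
R4 ← R4 + 1069/350·R2.
R5 ← R5 + 409/175·R2.
R6 ← R6 + 409/350·R2.
R3 ← R3 / (-13/80).
R1 ← R1 − 23/40·R3.
R2 ← R2 − 9/16·R3.
R4 ← R4 − 3507/800·R3.
R5 ← R5 + 2313/400·R3.
R6 ← R6 + 2313/800·R3.
R4 ← R4 / (-296033/2600).
R1 ← R1 + 3439/260·R4.
R2 ← R2 + 194/13·R4.
R3 ← R3 − 1251/52·R4.
R5 ← R5 − 85351/650·R4.
R6 ← R6 − 85351/1300·R4.
R5 ← R5 / (-2272859/386130).
R1 ← R1 + 9977/77226·R5.
R2 ← R2 − 895/25742·R5.
R3 ← R3 + 50621/77226·R5.
R4 ← R4 − 17771/38613·R5.
R6 ← R6 + 2272859/772260·R5.
R6 reduces to 0 = 0, so the extra equation is consistent.
Reading off the reduced rows gives x_1 = -6, x_2 = 2, x_3 = 5, x_4 = -2, x_5 = 3.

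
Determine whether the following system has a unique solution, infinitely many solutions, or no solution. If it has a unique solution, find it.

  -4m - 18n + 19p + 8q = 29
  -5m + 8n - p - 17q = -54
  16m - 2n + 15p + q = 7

infinitely many solutions

Row-reduce:
R1 ← R1 / (-4).
R2 ← R2 + 5·R1.
R3 ← R3 − 16·R1.
R2 ← R2 / (61/2).
R1 ← R1 − 9/2·R2.
R3 ← R3 + 74·R2.
R3 ← R3 / (1888/61).
R1 ← R1 + 67/61·R3.
R2 ← R2 + 99/122·R3.
Rank is 3 with 4 unknowns, leaving q free.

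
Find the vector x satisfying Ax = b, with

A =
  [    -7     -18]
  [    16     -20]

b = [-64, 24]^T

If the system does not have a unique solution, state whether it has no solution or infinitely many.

x_1 = 4, x_2 = 2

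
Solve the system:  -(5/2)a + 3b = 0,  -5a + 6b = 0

infinitely many solutions

Row-reduce:
R1 ← R1 / (-5/2).
R2 ← R2 + 5·R1.
Rank is 1 with 2 unknowns, leaving b free.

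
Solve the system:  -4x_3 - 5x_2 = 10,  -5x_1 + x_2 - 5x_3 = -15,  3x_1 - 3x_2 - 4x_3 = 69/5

x_1 = 13/5, x_2 = -2, x_3 = 0

Row-reduce the augmented matrix:
Swap R1 and R2.
R1 ← R1 / (-5).
R3 ← R3 − 3·R1.
R2 ← R2 / (-5).
R1 ← R1 + 1/5·R2.
R3 ← R3 + 12/5·R2.
R3 ← R3 / (-127/25).
R1 ← R1 − 29/25·R3.
R2 ← R2 − 4/5·R3.
Reading off the reduced rows gives x_1 = 13/5, x_2 = -2, x_3 = 0.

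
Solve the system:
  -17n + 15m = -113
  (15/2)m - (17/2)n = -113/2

infinitely many solutions

Row-reduce:
R1 ← R1 / (15).
R2 ← R2 − 15/2·R1.
Rank is 1 with 2 unknowns, leaving n free.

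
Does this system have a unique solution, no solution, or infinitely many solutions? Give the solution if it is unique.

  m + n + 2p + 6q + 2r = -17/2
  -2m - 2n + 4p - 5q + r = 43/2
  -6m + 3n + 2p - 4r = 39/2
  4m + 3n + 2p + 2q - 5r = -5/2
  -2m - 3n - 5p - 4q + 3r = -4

Row-reduce the augmented matrix:
R2 ← R2 + 2·R1.
R3 ← R3 + 6·R1.
R4 ← R4 − 4·R1.
R5 ← R5 + 2·R1.
Swap R2 and R3.
R2 ← R2 / (9).
R1 ← R1 − 1·R2.
R4 ← R4 + 1·R2.
R5 ← R5 + 1·R2.
R3 ← R3 / (8).
R1 ← R1 − 4/9·R3.
R2 ← R2 − 14/9·R3.
R4 ← R4 + 40/9·R3.
R5 ← R5 − 5/9·R3.
R4 ← R4 / (-127/9).
R1 ← R1 − 29/18·R4.
R2 ← R2 − 95/36·R4.
R3 ← R3 − 7/8·R4.
R5 ← R5 − 829/72·R4.
R5 ← R5 / (-75/1016).
R1 ← R1 + 59/254·R5.
R2 ← R2 + 929/508·R5.
R3 ← R3 − 47/1016·R5.
R4 ← R4 − 84/127·R5.
Reading off the reduced rows gives m = -2, n = -1/2, p = 5/2, q = -3/2, r = -1.

m = -2, n = -1/2, p = 5/2, q = -3/2, r = -1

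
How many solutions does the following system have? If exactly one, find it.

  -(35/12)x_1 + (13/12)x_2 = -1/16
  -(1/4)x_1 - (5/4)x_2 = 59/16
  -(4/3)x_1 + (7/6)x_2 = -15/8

x_1 = -1, x_2 = -11/4

Row-reduce the augmented matrix:
R1 ← R1 / (-35/12).
R2 ← R2 + 1/4·R1.
R3 ← R3 + 4/3·R1.
R2 ← R2 / (-47/35).
R1 ← R1 + 13/35·R2.
R3 ← R3 − 47/70·R2.
R3 reduces to 0 = 0, so the extra equation is consistent.
Reading off the reduced rows gives x_1 = -1, x_2 = -11/4.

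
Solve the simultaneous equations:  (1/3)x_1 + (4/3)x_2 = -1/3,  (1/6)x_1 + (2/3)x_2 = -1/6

Row-reduce:
R1 ← R1 / (1/3).
R2 ← R2 − 1/6·R1.
Rank is 1 with 2 unknowns, leaving x_2 free.

infinitely many solutions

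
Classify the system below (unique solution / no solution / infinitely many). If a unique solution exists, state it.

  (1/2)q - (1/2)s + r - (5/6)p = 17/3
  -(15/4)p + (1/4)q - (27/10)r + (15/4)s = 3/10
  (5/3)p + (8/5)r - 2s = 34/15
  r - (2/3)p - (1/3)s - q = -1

Row-reduce:
R1 ← R1 / (-5/6).
R2 ← R2 + 15/4·R1.
R3 ← R3 − 5/3·R1.
R4 ← R4 + 2/3·R1.
R2 ← R2 / (-2).
R1 ← R1 + 3/5·R2.
R3 ← R3 − 1·R2.
R4 ← R4 + 7/5·R2.
Swap R3 and R4.
R3 ← R3 / (131/25).
R1 ← R1 − 24/25·R3.
R2 ← R2 − 18/5·R3.
Row 4 reduces to 0 = 1, a contradiction. The system is inconsistent.

no solution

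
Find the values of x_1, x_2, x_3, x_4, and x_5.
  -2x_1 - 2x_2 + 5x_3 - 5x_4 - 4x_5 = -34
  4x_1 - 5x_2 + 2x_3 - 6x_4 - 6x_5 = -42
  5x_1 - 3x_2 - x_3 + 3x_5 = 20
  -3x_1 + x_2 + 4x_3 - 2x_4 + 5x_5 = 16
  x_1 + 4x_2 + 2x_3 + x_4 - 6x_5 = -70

Row-reduce the augmented matrix:
R1 ← R1 / (-2).
R2 ← R2 − 4·R1.
R3 ← R3 − 5·R1.
R4 ← R4 + 3·R1.
R5 ← R5 − 1·R1.
R2 ← R2 / (-9).
R1 ← R1 − 1·R2.
R3 ← R3 + 8·R2.
R4 ← R4 − 4·R2.
R5 ← R5 − 3·R2.
R3 ← R3 / (5/6).
R1 ← R1 + 7/6·R3.
R2 ← R2 + 4/3·R3.
R4 ← R4 − 11/6·R3.
R5 ← R5 − 17/2·R3.
R4 ← R4 / (-27/5).
R1 ← R1 − 47/15·R4.
R2 ← R2 − 68/15·R4.
R3 ← R3 − 31/15·R4.
R5 ← R5 + 122/5·R4.
R5 ← R5 / (-107/3).
R1 ← R1 − 35/9·R5.
R2 ← R2 − 38/9·R5.
R3 ← R3 − 34/9·R5.
R4 ← R4 − 4/3·R5.
Reading off the reduced rows gives x_1 = -4, x_2 = -6, x_3 = -4, x_4 = 2, x_5 = 6.

x_1 = -4, x_2 = -6, x_3 = -4, x_4 = 2, x_5 = 6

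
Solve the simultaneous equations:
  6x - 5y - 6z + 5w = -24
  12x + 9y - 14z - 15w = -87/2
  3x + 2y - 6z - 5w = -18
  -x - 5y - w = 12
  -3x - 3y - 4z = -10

no solution

Row-reduce:
R1 ← R1 / (6).
R2 ← R2 − 12·R1.
R3 ← R3 − 3·R1.
R4 ← R4 + 1·R1.
R5 ← R5 + 3·R1.
R2 ← R2 / (19).
R1 ← R1 + 5/6·R2.
R3 ← R3 − 9/2·R2.
R4 ← R4 + 35/6·R2.
R5 ← R5 + 11/2·R2.
R3 ← R3 / (-48/19).
R1 ← R1 + 62/57·R3.
R2 ← R2 + 2/19·R3.
R4 ← R4 + 92/57·R3.
R5 ← R5 + 144/19·R3.
R4 ← R4 / (-41/6).
R1 ← R1 − 5/12·R4.
R2 ← R2 + 5/4·R4.
R3 ← R3 − 5/8·R4.
Row 5 reduces to 0 = 1/2, a contradiction. The system is inconsistent.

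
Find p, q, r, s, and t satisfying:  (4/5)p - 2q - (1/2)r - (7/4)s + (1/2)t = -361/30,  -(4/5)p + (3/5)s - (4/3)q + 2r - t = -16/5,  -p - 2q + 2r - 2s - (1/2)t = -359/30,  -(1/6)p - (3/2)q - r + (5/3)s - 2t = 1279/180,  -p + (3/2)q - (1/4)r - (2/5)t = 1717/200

p = -5/2, q = 3, r = -5/2, s = 7/3, t = -12/5

Row-reduce the augmented matrix:
R1 ← R1 / (4/5).
R2 ← R2 + 4/5·R1.
R3 ← R3 + 1·R1.
R4 ← R4 + 1/6·R1.
R5 ← R5 + 1·R1.
R2 ← R2 / (-10/3).
R1 ← R1 + 5/2·R2.
R3 ← R3 + 9/2·R2.
R4 ← R4 + 23/12·R2.
R5 ← R5 + 1·R2.
R3 ← R3 / (-13/20).
R1 ← R1 + 7/4·R3.
R2 ← R2 + 9/20·R3.
R4 ← R4 + 59/30·R3.
R5 ← R5 + 53/40·R3.
R4 ← R4 / (775/78).
R1 ← R1 − 75/13·R4.
R2 ← R2 − 141/65·R4.
R3 ← R3 − 527/130·R4.
R5 ← R5 − 367/104·R4.
R5 ← R5 / (4343/24800).
R1 ← R1 − 147/124·R5.
R2 ← R2 − 3687/7750·R5.
R3 ← R3 − 413/1000·R5.
R4 ← R4 + 1257/3100·R5.
Reading off the reduced rows gives p = -5/2, q = 3, r = -5/2, s = 7/3, t = -12/5.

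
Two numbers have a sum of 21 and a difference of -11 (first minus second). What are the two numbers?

first number: 5, second number: 16

Let x = first number, y = second number.
  x + y = 21
  -y + x = -11
Row-reduce the augmented matrix:
R2 ← R2 − 1·R1.
R2 ← R2 / (-2).
R1 ← R1 − 1·R2.
Reading off the reduced rows gives x = 5, y = 16.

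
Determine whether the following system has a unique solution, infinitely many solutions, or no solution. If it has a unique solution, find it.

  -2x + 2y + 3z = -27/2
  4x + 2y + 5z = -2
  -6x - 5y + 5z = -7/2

Row-reduce the augmented matrix:
R1 ← R1 / (-2).
R2 ← R2 − 4·R1.
R3 ← R3 + 6·R1.
R2 ← R2 / (6).
R1 ← R1 + 1·R2.
R3 ← R3 + 11·R2.
R3 ← R3 / (97/6).
R1 ← R1 − 1/3·R3.
R2 ← R2 − 11/6·R3.
Reading off the reduced rows gives x = 9/4, y = -3, z = -1.

x = 9/4, y = -3, z = -1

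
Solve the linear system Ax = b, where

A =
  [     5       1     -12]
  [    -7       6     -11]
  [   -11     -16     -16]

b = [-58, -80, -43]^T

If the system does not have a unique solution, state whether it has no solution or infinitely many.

x_1 = 1, x_2 = -3, x_3 = 5

Row-reduce the augmented matrix:
R1 ← R1 / (5).
R2 ← R2 + 7·R1.
R3 ← R3 + 11·R1.
R2 ← R2 / (37/5).
R1 ← R1 − 1/5·R2.
R3 ← R3 + 69/5·R2.
R3 ← R3 / (-3487/37).
R1 ← R1 + 61/37·R3.
R2 ← R2 + 139/37·R3.
Reading off the reduced rows gives x_1 = 1, x_2 = -3, x_3 = 5.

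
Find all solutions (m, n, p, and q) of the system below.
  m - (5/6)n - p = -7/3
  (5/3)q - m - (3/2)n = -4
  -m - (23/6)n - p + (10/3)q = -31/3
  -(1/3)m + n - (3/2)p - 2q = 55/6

Row-reduce:
R2 ← R2 + 1·R1.
R3 ← R3 + 1·R1.
R4 ← R4 + 1/3·R1.
R2 ← R2 / (-7/3).
R1 ← R1 + 5/6·R2.
R3 ← R3 + 14/3·R2.
R4 ← R4 − 13/18·R2.
Swap R3 and R4.
R3 ← R3 / (-15/7).
R1 ← R1 + 9/14·R3.
R2 ← R2 − 3/7·R3.
Rank is 3 with 4 unknowns, leaving q free.

infinitely many solutions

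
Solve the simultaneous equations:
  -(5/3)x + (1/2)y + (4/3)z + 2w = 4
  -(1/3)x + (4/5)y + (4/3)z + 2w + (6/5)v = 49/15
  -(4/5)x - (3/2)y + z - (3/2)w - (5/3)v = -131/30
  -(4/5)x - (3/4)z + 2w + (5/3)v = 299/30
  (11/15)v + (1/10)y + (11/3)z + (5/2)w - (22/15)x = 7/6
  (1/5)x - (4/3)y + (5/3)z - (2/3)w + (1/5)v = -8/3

no solution

Row-reduce:
R1 ← R1 / (-5/3).
R2 ← R2 + 1/3·R1.
R3 ← R3 + 4/5·R1.
R4 ← R4 + 4/5·R1.
R5 ← R5 + 22/15·R1.
R6 ← R6 − 1/5·R1.
R2 ← R2 / (7/10).
R1 ← R1 + 3/10·R2.
R3 ← R3 + 87/50·R2.
R4 ← R4 + 6/25·R2.
R5 ← R5 + 17/50·R2.
R6 ← R6 + 191/150·R2.
R3 ← R3 / (527/175).
R1 ← R1 + 12/35·R3.
R2 ← R2 − 32/21·R3.
R4 ← R4 + 717/700·R3.
R5 ← R5 − 527/175·R3.
R6 ← R6 − 5933/1575·R3.
R4 ← R4 / (8873/4216).
R1 ← R1 + 180/527·R4.
R2 ← R2 − 800/527·R4.
R3 ← R3 − 531/1054·R4.
R6 ← R6 − 109/186·R4.
Swap R5 and R6.
R5 ← R5 / (39701/1197855).
R1 ← R1 − 9530/8873·R5.
R2 ← R2 + 61772/79857·R5.
R3 ← R3 + 4460/26619·R5.
R4 ← R4 − 31946/26619·R5.
Row 6 reduces to 0 = -1, a contradiction. The system is inconsistent.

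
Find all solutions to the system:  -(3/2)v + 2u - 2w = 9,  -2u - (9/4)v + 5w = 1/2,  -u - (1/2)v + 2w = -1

no solution

Row-reduce:
R1 ← R1 / (2).
R2 ← R2 + 2·R1.
R3 ← R3 + 1·R1.
R2 ← R2 / (-15/4).
R1 ← R1 + 3/4·R2.
R3 ← R3 + 5/4·R2.
Row 3 reduces to 0 = 1/3, a contradiction. The system is inconsistent.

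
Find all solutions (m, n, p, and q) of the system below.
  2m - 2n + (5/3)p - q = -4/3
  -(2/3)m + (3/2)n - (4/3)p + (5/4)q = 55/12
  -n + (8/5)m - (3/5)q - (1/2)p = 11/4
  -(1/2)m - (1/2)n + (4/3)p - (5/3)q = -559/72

Row-reduce the augmented matrix:
R1 ← R1 / (2).
R2 ← R2 + 2/3·R1.
R3 ← R3 − 8/5·R1.
R4 ← R4 + 1/2·R1.
R2 ← R2 / (5/6).
R1 ← R1 + 1·R2.
R3 ← R3 − 3/5·R2.
R4 ← R4 + 1·R2.
R3 ← R3 / (-191/150).
R1 ← R1 + 1/10·R3.
R2 ← R2 + 14/15·R3.
R4 ← R4 − 49/60·R3.
R4 ← R4 / (-637/573).
R1 ← R1 − 243/382·R4.
R2 ← R2 − 549/382·R4.
R3 ← R3 − 69/191·R4.
Reading off the reduced rows gives m = 11/4, n = 1, p = -3/2, q = 7/3.

m = 11/4, n = 1, p = -3/2, q = 7/3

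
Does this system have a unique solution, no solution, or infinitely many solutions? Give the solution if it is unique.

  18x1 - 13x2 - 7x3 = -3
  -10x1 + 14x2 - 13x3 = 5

Row-reduce:
R1 ← R1 / (18).
R2 ← R2 + 10·R1.
R2 ← R2 / (61/9).
R1 ← R1 + 13/18·R2.
Rank is 2 with 3 unknowns, leaving x3 free.

infinitely many solutions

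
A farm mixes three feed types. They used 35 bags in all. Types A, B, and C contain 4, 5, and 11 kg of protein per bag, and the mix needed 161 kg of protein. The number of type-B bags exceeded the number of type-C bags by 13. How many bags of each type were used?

Let a = type-A bags, b = type-B bags, c = type-C bags.
  a + b + c = 35
  4a + 5b + 11c = 161
  b - c = 13
Row-reduce the augmented matrix:
R2 ← R2 − 4·R1.
R1 ← R1 − 1·R2.
R3 ← R3 − 1·R2.
R3 ← R3 / (-8).
R1 ← R1 + 6·R3.
R2 ← R2 − 7·R3.
Reading off the reduced rows gives a = 20, b = 14, c = 1.

type-A bags: 20, type-B bags: 14, type-C bags: 1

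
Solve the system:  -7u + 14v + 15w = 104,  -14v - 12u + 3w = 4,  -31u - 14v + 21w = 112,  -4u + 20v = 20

Row-reduce the augmented matrix:
R1 ← R1 / (-7).
R2 ← R2 + 12·R1.
R3 ← R3 + 31·R1.
R4 ← R4 + 4·R1.
R2 ← R2 / (-38).
R1 ← R1 + 2·R2.
R3 ← R3 + 76·R2.
R4 ← R4 − 12·R2.
Swap R3 and R4.
R3 ← R3 / (-2094/133).
R1 ← R1 + 18/19·R3.
R2 ← R2 − 159/266·R3.
R4 reduces to 0 = 0, so the extra equation is consistent.
Reading off the reduced rows gives u = 0, v = 1, w = 6.

u = 0, v = 1, w = 6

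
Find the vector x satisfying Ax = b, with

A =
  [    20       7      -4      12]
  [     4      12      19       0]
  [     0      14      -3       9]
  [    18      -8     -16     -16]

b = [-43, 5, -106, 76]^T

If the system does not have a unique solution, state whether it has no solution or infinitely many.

x_1 = 2, x_2 = -5, x_3 = 3, x_4 = -3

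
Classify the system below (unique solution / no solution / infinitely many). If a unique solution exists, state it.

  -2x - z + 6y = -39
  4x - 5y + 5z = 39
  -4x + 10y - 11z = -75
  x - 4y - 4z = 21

x = 1, y = -6, z = 1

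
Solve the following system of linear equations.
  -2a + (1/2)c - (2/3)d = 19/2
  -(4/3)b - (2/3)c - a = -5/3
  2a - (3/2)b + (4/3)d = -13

Row-reduce:
R1 ← R1 / (-2).
R2 ← R2 + 1·R1.
R3 ← R3 − 2·R1.
R2 ← R2 / (-4/3).
R3 ← R3 + 3/2·R2.
R3 ← R3 / (49/32).
R1 ← R1 + 1/4·R3.
R2 ← R2 − 11/16·R3.
Rank is 3 with 4 unknowns, leaving d free.

infinitely many solutions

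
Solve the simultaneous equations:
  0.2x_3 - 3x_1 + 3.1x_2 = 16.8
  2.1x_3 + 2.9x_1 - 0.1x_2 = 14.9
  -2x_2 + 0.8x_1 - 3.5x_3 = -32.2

x_1 = 1, x_2 = 6, x_3 = 6

Row-reduce the augmented matrix:
R1 ← R1 / (-3).
R2 ← R2 − 29/10·R1.
R3 ← R3 − 4/5·R1.
R2 ← R2 / (869/300).
R1 ← R1 + 31/30·R2.
R3 ← R3 + 88/75·R2.
R3 ← R3 / (-1989/790).
R1 ← R1 − 653/869·R3.
R2 ← R2 − 688/869·R3.
Reading off the reduced rows gives x_1 = 1, x_2 = 6, x_3 = 6.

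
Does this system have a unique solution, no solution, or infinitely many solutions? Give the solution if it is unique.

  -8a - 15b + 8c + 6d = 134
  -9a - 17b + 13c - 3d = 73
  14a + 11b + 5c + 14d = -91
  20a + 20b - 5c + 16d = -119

a = -6, b = -6, c = -5, d = 6

Row-reduce the augmented matrix:
R1 ← R1 / (-8).
R2 ← R2 + 9·R1.
R3 ← R3 − 14·R1.
R4 ← R4 − 20·R1.
R2 ← R2 / (-1/8).
R1 ← R1 − 15/8·R2.
R3 ← R3 + 61/4·R2.
R4 ← R4 + 35/2·R2.
R3 ← R3 / (-469).
R1 ← R1 − 59·R3.
R2 ← R2 + 32·R3.
R4 ← R4 + 545·R3.
R4 ← R4 / (-6906/469).
R1 ← R1 − 2683/469·R4.
R2 ← R2 + 2266/469·R4.
R3 ← R3 + 1214/469·R4.
Reading off the reduced rows gives a = -6, b = -6, c = -5, d = 6.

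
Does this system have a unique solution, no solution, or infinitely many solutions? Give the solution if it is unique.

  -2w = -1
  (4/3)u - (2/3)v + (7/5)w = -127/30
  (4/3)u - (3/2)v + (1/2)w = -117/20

Row-reduce the augmented matrix:
Swap R1 and R2.
R1 ← R1 / (4/3).
R3 ← R3 − 4/3·R1.
Swap R2 and R3.
R2 ← R2 / (-5/6).
R1 ← R1 + 1/2·R2.
R3 ← R3 / (-2).
R1 ← R1 − 159/100·R3.
R2 ← R2 − 27/25·R3.
Reading off the reduced rows gives u = -3, v = 7/5, w = 1/2.

u = -3, v = 7/5, w = 1/2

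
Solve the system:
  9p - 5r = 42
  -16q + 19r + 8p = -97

infinitely many solutions

Row-reduce:
R1 ← R1 / (9).
R2 ← R2 − 8·R1.
R2 ← R2 / (-16).
Rank is 2 with 3 unknowns, leaving r free.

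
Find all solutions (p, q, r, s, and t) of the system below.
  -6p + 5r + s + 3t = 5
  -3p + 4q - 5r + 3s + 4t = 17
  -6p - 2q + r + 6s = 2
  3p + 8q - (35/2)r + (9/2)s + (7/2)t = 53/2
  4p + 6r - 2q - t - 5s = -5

Row-reduce:
R1 ← R1 / (-6).
R2 ← R2 + 3·R1.
R3 ← R3 + 6·R1.
R4 ← R4 − 3·R1.
R5 ← R5 − 4·R1.
R2 ← R2 / (4).
R3 ← R3 + 2·R2.
R4 ← R4 − 8·R2.
R5 ← R5 + 2·R2.
R3 ← R3 / (-31/4).
R1 ← R1 + 5/6·R3.
R2 ← R2 + 15/8·R3.
R5 ← R5 − 67/12·R3.
Swap R4 and R5.
R4 ← R4 / (44/31).
R1 ← R1 + 26/31·R4.
R2 ← R2 + 55/62·R4.
R3 ← R3 + 25/31·R4.
Rank is 4 with 5 unknowns, leaving t free.

infinitely many solutions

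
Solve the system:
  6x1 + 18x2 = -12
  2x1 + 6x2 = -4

infinitely many solutions

Row-reduce:
R1 ← R1 / (6).
R2 ← R2 − 2·R1.
Rank is 1 with 2 unknowns, leaving x2 free.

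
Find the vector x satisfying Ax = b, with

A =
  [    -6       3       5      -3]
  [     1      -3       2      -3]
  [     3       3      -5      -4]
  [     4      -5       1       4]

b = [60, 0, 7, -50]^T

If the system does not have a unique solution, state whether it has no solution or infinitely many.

x_1 = -3, x_2 = 5, x_3 = 3, x_4 = -4

Row-reduce the augmented matrix:
R1 ← R1 / (-6).
R2 ← R2 − 1·R1.
R3 ← R3 − 3·R1.
R4 ← R4 − 4·R1.
R2 ← R2 / (-5/2).
R1 ← R1 + 1/2·R2.
R3 ← R3 − 9/2·R2.
R4 ← R4 + 3·R2.
R3 ← R3 / (13/5).
R1 ← R1 + 7/5·R3.
R2 ← R2 + 17/15·R3.
R4 ← R4 − 14/15·R3.
R4 ← R4 / (407/39).
R1 ← R1 + 67/13·R4.
R2 ← R2 + 146/39·R4.
R3 ← R3 + 59/13·R4.
Reading off the reduced rows gives x_1 = -3, x_2 = 5, x_3 = 3, x_4 = -4.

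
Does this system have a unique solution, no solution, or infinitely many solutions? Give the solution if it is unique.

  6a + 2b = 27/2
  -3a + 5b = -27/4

a = 9/4, b = 0

Row-reduce the augmented matrix:
R1 ← R1 / (6).
R2 ← R2 + 3·R1.
R2 ← R2 / (6).
R1 ← R1 − 1/3·R2.
Reading off the reduced rows gives a = 9/4, b = 0.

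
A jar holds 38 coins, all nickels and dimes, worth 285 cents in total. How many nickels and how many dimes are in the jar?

Let n = nickels, d = dimes.
  d + n = 38
  5n + 10d = 285
Row-reduce the augmented matrix:
R2 ← R2 − 5·R1.
R2 ← R2 / (5).
R1 ← R1 − 1·R2.
Reading off the reduced rows gives n = 19, d = 19.

nickels: 19, dimes: 19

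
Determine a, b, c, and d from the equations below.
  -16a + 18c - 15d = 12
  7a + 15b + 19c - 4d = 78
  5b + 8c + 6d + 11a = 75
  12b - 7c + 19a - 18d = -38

a = 3, b = -2, c = 5, d = 2

Row-reduce the augmented matrix:
R1 ← R1 / (-16).
R2 ← R2 − 7·R1.
R3 ← R3 − 11·R1.
R4 ← R4 − 19·R1.
R2 ← R2 / (15).
R3 ← R3 − 5·R2.
R4 ← R4 − 12·R2.
R3 ← R3 / (137/12).
R1 ← R1 + 9/8·R3.
R2 ← R2 − 43/24·R3.
R4 ← R4 + 57/8·R3.
R4 ← R4 / (-76327/2740).
R1 ← R1 − 471/548·R4.
R2 ← R2 + 1589/2740·R4.
R3 ← R3 + 19/274·R4.
Reading off the reduced rows gives a = 3, b = -2, c = 5, d = 2.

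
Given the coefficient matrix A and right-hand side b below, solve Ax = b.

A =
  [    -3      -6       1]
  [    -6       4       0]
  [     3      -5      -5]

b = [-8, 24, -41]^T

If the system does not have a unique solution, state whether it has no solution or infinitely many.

x_1 = -2, x_2 = 3, x_3 = 4

Row-reduce the augmented matrix:
R1 ← R1 / (-3).
R2 ← R2 + 6·R1.
R3 ← R3 − 3·R1.
R2 ← R2 / (16).
R1 ← R1 − 2·R2.
R3 ← R3 + 11·R2.
R3 ← R3 / (-43/8).
R1 ← R1 + 1/12·R3.
R2 ← R2 + 1/8·R3.
Reading off the reduced rows gives x_1 = -2, x_2 = 3, x_3 = 4.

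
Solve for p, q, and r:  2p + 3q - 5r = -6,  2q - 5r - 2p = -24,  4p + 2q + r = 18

p = 5, q = -2, r = 2

Row-reduce the augmented matrix:
R1 ← R1 / (2).
R2 ← R2 + 2·R1.
R3 ← R3 − 4·R1.
R2 ← R2 / (5).
R1 ← R1 − 3/2·R2.
R3 ← R3 + 4·R2.
R3 ← R3 / (3).
R1 ← R1 − 1/2·R3.
R2 ← R2 + 2·R3.
Reading off the reduced rows gives p = 5, q = -2, r = 2.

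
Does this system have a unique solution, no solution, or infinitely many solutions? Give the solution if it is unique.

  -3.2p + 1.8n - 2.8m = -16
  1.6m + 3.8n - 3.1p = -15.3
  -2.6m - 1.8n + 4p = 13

m = 1, n = -2, p = 3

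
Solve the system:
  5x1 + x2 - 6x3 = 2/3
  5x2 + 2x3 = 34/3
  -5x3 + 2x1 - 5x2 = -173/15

Row-reduce the augmented matrix:
R1 ← R1 / (5).
R3 ← R3 − 2·R1.
R2 ← R2 / (5).
R1 ← R1 − 1/5·R2.
R3 ← R3 + 27/5·R2.
R3 ← R3 / (-11/25).
R1 ← R1 + 32/25·R3.
R2 ← R2 − 2/5·R3.
Reading off the reduced rows gives x1 = -8/5, x2 = 8/3, x3 = -1.

x1 = -8/5, x2 = 8/3, x3 = -1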